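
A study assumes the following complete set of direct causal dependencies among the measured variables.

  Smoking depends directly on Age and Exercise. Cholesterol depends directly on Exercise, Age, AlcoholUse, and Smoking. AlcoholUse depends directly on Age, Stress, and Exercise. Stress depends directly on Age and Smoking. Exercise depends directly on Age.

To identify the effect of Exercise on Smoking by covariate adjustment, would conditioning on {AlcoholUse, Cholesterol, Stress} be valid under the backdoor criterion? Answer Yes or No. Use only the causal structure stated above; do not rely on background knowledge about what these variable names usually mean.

Backdoor paths from Exercise to Smoking (paths whose first edge points into Exercise):
  P1: Exercise <- Age -> Smoking
  P2: Exercise <- Age -> Stress <- Smoking
  P3: Exercise <- Age -> Stress -> AlcoholUse -> Cholesterol <- Smoking
  P4: Exercise <- Age -> AlcoholUse <- Stress <- Smoking
  P5: Exercise <- Age -> AlcoholUse -> Cholesterol <- Smoking
  P6: Exercise <- Age -> Cholesterol <- Smoking
  P7: Exercise <- Age -> Cholesterol <- AlcoholUse <- Stress <- Smoking
Condition 1 (no descendant of Exercise in the set): FAILS — AlcoholUse, Cholesterol, and Stress are descendants of Exercise.
Condition 2 (every backdoor path blocked by {AlcoholUse, Cholesterol, Stress}):
  P1: open — no interior node is in the conditioning set.
  P2: open — collider(s) Stress are conditioned on (or have a conditioned descendant) and no non-collider on the path is in the set.
  P3: blocked at chain node Stress ∈ conditioning set.
  P4: blocked at chain node Stress ∈ conditioning set.
  P5: blocked at chain node AlcoholUse ∈ conditioning set.
  P6: open — collider(s) Cholesterol are conditioned on (or have a conditioned descendant) and no non-collider on the path is in the set.
  P7: blocked at chain node AlcoholUse ∈ conditioning set.
{AlcoholUse, Cholesterol, Stress} does not satisfy the backdoor criterion.

No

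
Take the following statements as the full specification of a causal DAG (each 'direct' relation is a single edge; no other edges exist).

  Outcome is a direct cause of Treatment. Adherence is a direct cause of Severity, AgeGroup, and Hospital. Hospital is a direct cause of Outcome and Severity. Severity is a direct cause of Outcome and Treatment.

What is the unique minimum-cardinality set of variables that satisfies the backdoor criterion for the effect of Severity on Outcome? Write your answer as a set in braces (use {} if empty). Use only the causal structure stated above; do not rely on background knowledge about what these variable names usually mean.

Variables eligible for adjustment (non-descendants of Severity, excluding Severity and Outcome): {Adherence, AgeGroup, Hospital}.
Backdoor paths from Severity to Outcome:
  P1: Severity <- Adherence -> Hospital -> Outcome
  P2: Severity <- Hospital -> Outcome
The empty set is not sufficient: P1 (Severity <- Adherence -> Hospital -> Outcome) has no collider blocking it and no conditioned non-collider, so it is open.
Try {Hospital}:
  P1: blocked at chain node Hospital ∈ conditioning set.
  P2: blocked at fork node Hospital ∈ conditioning set.
{Hospital} contains no descendant of Severity and blocks every backdoor path.
No other singleton works — e.g. {Adherence} leaves P2 open — so {Hospital} is the unique smallest valid adjustment set.

{Hospital}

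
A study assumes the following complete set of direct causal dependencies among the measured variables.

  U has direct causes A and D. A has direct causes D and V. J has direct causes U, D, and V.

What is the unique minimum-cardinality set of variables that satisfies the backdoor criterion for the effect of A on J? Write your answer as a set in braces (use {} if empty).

Variables eligible for adjustment (non-descendants of A, excluding A and J): {D, V}.
Backdoor paths from A to J:
  P1: A <- V -> J
  P2: A <- D -> U -> J
  P3: A <- D -> J
The empty set is not sufficient: P1 (A <- V -> J) has no collider blocking it and no conditioned non-collider, so it is open.
Try {D, V}:
  P1: blocked at fork node V ∈ conditioning set.
  P2: blocked at fork node D ∈ conditioning set.
  P3: blocked at fork node D ∈ conditioning set.
{D, V} contains no descendant of A and blocks every backdoor path.
Every element of {D, V} is needed (dropping D leaves P2 open; dropping V leaves P1 open), so no proper subset is valid.
Among all size-2 subsets of the eligible variables, only {D, V} blocks every backdoor path, so it is the unique smallest valid adjustment set.

{D, V}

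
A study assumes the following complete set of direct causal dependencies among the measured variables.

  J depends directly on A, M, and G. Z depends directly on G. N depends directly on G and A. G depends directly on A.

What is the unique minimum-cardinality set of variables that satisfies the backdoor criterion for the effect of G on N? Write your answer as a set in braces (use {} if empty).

Variables eligible for adjustment (non-descendants of G, excluding G and N): {A, M}.
Backdoor paths from G to N:
  P1: G <- A -> N
The empty set is not sufficient: P1 (G <- A -> N) has no collider blocking it and no conditioned non-collider, so it is open.
Try {A}:
  P1: blocked at fork node A ∈ conditioning set.
{A} contains no descendant of G and blocks every backdoor path.
No other singleton works — e.g. {M} leaves P1 open — so {A} is the unique smallest valid adjustment set.

{A}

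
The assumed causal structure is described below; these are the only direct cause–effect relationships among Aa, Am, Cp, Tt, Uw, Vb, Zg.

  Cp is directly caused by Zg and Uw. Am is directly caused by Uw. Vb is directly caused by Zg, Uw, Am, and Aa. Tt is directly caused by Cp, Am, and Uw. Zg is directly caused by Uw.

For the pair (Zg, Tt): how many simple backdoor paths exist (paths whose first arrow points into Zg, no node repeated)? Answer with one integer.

A backdoor path from Zg to Tt is any simple undirected path whose first edge points into Zg (i.e. leaves Zg via a parent).
Parents of Zg: {Uw}.
Enumerating:
  P1: Zg <- Uw -> Am -> Tt
  P2: Zg <- Uw -> Cp -> Tt
  P3: Zg <- Uw -> Vb <- Am -> Tt
  P4: Zg <- Uw -> Tt
That exhausts the simple backdoor paths. Count: 4.

4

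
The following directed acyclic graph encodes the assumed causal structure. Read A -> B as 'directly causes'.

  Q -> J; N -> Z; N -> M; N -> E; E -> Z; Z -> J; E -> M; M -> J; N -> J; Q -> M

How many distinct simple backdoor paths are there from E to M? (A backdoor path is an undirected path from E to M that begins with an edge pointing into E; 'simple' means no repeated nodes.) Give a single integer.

5

A backdoor path from E to M is any simple undirected path whose first edge points into E (i.e. leaves E via a parent).
Parents of E: {N}.
Enumerating:
  P1: E <- N -> M
  P2: E <- N -> Z -> J <- Q -> M
  P3: E <- N -> Z -> J <- M
  P4: E <- N -> J <- Q -> M
  P5: E <- N -> J <- M
That exhausts the simple backdoor paths. Count: 5.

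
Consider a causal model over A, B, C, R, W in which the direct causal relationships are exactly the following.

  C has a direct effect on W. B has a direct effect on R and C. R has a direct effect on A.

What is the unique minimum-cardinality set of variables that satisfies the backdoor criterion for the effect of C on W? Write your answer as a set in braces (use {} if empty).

Variables eligible for adjustment (non-descendants of C, excluding C and W): {A, B, R}.
Backdoor paths from C to W:
  (none)
With no backdoor paths the empty set already satisfies the criterion, and it is trivially minimal.

{}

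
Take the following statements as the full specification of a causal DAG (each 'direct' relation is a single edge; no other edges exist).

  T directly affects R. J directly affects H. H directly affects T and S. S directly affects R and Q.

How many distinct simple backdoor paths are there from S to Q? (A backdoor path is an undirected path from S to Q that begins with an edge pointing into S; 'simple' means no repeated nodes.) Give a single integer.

A backdoor path from S to Q is any simple undirected path whose first edge points into S (i.e. leaves S via a parent).
Parents of S: {H}.
No simple path from any parent of S reaches Q without revisiting S, so there are no backdoor paths.

0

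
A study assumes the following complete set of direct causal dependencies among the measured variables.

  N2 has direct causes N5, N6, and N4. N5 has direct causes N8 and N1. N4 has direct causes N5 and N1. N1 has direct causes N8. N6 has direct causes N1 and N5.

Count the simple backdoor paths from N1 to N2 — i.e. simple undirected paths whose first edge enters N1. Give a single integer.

A backdoor path from N1 to N2 is any simple undirected path whose first edge points into N1 (i.e. leaves N1 via a parent).
Parents of N1: {N8}.
Enumerating:
  P1: N1 <- N8 -> N5 -> N6 -> N2
  P2: N1 <- N8 -> N5 -> N4 -> N2
  P3: N1 <- N8 -> N5 -> N2
That exhausts the simple backdoor paths. Count: 3.

3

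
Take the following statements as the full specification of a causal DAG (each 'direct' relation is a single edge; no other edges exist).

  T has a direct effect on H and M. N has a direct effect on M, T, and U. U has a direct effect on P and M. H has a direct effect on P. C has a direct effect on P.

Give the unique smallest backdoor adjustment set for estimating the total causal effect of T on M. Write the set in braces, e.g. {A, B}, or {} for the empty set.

Variables eligible for adjustment (non-descendants of T, excluding T and M): {C, N, U}.
Backdoor paths from T to M:
  P1: T <- N -> U -> M
  P2: T <- N -> M
The empty set is not sufficient: P1 (T <- N -> U -> M) has no collider blocking it and no conditioned non-collider, so it is open.
Try {N}:
  P1: blocked at fork node N ∈ conditioning set.
  P2: blocked at fork node N ∈ conditioning set.
{N} contains no descendant of T and blocks every backdoor path.
No other singleton works — e.g. {U} leaves P2 open — so {N} is the unique smallest valid adjustment set.

{N}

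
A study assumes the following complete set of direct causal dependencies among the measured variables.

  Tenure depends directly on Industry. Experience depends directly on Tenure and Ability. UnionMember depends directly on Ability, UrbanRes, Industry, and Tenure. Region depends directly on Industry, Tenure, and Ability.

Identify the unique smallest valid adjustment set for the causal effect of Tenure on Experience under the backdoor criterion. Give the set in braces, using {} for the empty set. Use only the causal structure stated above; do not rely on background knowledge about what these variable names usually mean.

{}

Variables eligible for adjustment (non-descendants of Tenure, excluding Tenure and Experience): {Ability, Industry, UrbanRes}.
Backdoor paths from Tenure to Experience:
  P1: Tenure <- Industry -> UnionMember <- Ability -> Experience
  P2: Tenure <- Industry -> Region <- Ability -> Experience
Each backdoor path contains an unconditioned collider, so every path is already blocked with the empty conditioning set:
  P1: blocked at collider UnionMember (neither it nor any descendant is in the conditioning set).
  P2: blocked at collider Region (neither it nor any descendant is in the conditioning set).
The empty set is therefore the unique smallest valid set.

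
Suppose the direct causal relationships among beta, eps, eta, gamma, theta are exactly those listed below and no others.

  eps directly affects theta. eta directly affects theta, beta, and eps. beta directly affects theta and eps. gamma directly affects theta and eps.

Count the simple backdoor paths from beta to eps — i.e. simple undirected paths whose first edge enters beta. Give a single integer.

3

A backdoor path from beta to eps is any simple undirected path whose first edge points into beta (i.e. leaves beta via a parent).
Parents of beta: {eta}.
Enumerating:
  P1: beta <- eta -> eps
  P2: beta <- eta -> theta <- gamma -> eps
  P3: beta <- eta -> theta <- eps
That exhausts the simple backdoor paths. Count: 3.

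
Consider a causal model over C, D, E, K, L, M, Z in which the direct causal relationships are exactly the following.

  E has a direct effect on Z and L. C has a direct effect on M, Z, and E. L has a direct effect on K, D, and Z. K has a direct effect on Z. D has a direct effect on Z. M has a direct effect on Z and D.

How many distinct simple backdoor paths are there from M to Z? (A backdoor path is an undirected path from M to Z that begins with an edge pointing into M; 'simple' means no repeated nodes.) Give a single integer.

5

A backdoor path from M to Z is any simple undirected path whose first edge points into M (i.e. leaves M via a parent).
Parents of M: {C}.
Enumerating:
  P1: M <- C -> E -> L -> K -> Z
  P2: M <- C -> E -> L -> D -> Z
  P3: M <- C -> E -> L -> Z
  P4: M <- C -> E -> Z
  P5: M <- C -> Z
That exhausts the simple backdoor paths. Count: 5.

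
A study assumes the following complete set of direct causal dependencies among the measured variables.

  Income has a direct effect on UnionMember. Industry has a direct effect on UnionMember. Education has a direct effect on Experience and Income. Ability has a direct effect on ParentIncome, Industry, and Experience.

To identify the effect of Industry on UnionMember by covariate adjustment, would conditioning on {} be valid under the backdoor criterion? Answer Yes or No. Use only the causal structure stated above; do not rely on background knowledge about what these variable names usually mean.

Yes

Backdoor paths from Industry to UnionMember (paths whose first edge points into Industry):
  P1: Industry <- Ability -> Experience <- Education -> Income -> UnionMember
Condition 1 (no descendant of Industry in the set): holds — descendants of Industry are {UnionMember}; none are in {}.
Condition 2 (every backdoor path blocked by {}):
  P1: blocked at collider Experience (neither it nor any descendant is in the conditioning set).
{} satisfies the backdoor criterion.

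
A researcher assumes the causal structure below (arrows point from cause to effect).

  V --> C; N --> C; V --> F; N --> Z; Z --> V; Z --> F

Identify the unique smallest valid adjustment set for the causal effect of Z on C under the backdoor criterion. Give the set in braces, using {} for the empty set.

{N}

Variables eligible for adjustment (non-descendants of Z, excluding Z and C): {N}.
Backdoor paths from Z to C:
  P1: Z <- N -> C
The empty set is not sufficient: P1 (Z <- N -> C) has no collider blocking it and no conditioned non-collider, so it is open.
Try {N}:
  P1: blocked at fork node N ∈ conditioning set.
{N} contains no descendant of Z and blocks every backdoor path.
{N} is the unique smallest valid adjustment set.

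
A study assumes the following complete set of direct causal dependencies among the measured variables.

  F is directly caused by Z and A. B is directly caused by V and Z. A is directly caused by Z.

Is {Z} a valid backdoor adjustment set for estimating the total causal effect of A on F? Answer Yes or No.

Backdoor paths from A to F (paths whose first edge points into A):
  P1: A <- Z -> F
Condition 1 (no descendant of A in the set): holds — descendants of A are {F}; none are in {Z}.
Condition 2 (every backdoor path blocked by {Z}):
  P1: blocked at fork node Z ∈ conditioning set.
{Z} satisfies the backdoor criterion.

Yes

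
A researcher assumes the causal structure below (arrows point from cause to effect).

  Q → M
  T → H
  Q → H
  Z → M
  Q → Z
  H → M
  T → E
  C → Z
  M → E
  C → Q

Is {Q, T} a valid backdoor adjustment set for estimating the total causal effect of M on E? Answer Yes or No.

Backdoor paths from M to E (paths whose first edge points into M):
  P1: M <- Q -> H <- T -> E
  P2: M <- Z <- C -> Q -> H <- T -> E
  P3: M <- Z <- Q -> H <- T -> E
  P4: M <- H <- T -> E
Condition 1 (no descendant of M in the set): holds — descendants of M are {E}; none are in {Q, T}.
Condition 2 (every backdoor path blocked by {Q, T}):
  P1: blocked at fork node Q ∈ conditioning set.
  P2: blocked at chain node Q ∈ conditioning set.
  P3: blocked at fork node Q ∈ conditioning set.
  P4: blocked at fork node T ∈ conditioning set.
{Q, T} satisfies the backdoor criterion.

Yes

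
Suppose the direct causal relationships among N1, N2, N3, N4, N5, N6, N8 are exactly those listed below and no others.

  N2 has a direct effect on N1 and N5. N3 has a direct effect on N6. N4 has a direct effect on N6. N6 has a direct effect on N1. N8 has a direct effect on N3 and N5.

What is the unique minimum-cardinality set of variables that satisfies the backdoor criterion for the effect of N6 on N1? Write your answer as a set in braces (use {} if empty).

{}

Variables eligible for adjustment (non-descendants of N6, excluding N6 and N1): {N2, N3, N4, N5, N8}.
Backdoor paths from N6 to N1:
  P1: N6 <- N3 <- N8 -> N5 <- N2 -> N1
Each backdoor path contains an unconditioned collider, so every path is already blocked with the empty conditioning set:
  P1: blocked at collider N5 (neither it nor any descendant is in the conditioning set).
The empty set is therefore the unique smallest valid set.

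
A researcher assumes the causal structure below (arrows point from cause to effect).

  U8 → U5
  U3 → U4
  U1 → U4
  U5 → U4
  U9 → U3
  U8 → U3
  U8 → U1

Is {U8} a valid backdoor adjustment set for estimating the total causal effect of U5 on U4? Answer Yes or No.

Yes

Backdoor paths from U5 to U4 (paths whose first edge points into U5):
  P1: U5 <- U8 -> U1 -> U4
  P2: U5 <- U8 -> U3 -> U4
Condition 1 (no descendant of U5 in the set): holds — descendants of U5 are {U4}; none are in {U8}.
Condition 2 (every backdoor path blocked by {U8}):
  P1: blocked at fork node U8 ∈ conditioning set.
  P2: blocked at fork node U8 ∈ conditioning set.
{U8} satisfies the backdoor criterion.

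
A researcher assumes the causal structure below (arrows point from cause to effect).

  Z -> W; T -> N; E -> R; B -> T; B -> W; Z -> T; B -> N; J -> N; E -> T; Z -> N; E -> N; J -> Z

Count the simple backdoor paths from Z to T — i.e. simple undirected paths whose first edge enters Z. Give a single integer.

3

A backdoor path from Z to T is any simple undirected path whose first edge points into Z (i.e. leaves Z via a parent).
Parents of Z: {J}.
Enumerating:
  P1: Z <- J -> N <- E -> T
  P2: Z <- J -> N <- B -> T
  P3: Z <- J -> N <- T
That exhausts the simple backdoor paths. Count: 3.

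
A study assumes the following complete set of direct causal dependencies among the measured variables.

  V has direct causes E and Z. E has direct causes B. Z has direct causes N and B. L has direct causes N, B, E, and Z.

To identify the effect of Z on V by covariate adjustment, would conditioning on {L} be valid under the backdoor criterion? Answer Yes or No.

No

Backdoor paths from Z to V (paths whose first edge points into Z):
  P1: Z <- B -> E -> V
  P2: Z <- B -> L <- E -> V
  P3: Z <- N -> L <- B -> E -> V
  P4: Z <- N -> L <- E -> V
Condition 1 (no descendant of Z in the set): FAILS — L is a descendant of Z.
Condition 2 (every backdoor path blocked by {L}):
  P1: open — no interior node is in the conditioning set.
  P2: open — collider(s) L are conditioned on (or have a conditioned descendant) and no non-collider on the path is in the set.
  P3: open — collider(s) L are conditioned on (or have a conditioned descendant) and no non-collider on the path is in the set.
  P4: open — collider(s) L are conditioned on (or have a conditioned descendant) and no non-collider on the path is in the set.
{L} does not satisfy the backdoor criterion.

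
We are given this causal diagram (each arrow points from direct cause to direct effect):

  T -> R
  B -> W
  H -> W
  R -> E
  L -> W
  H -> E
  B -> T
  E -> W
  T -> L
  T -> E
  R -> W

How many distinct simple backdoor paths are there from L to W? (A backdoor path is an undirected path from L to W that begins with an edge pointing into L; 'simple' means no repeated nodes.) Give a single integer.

7

A backdoor path from L to W is any simple undirected path whose first edge points into L (i.e. leaves L via a parent).
Parents of L: {T}.
Enumerating:
  P1: L <- T <- B -> W
  P2: L <- T -> R -> E <- H -> W
  P3: L <- T -> R -> E -> W
  P4: L <- T -> R -> W
  P5: L <- T -> E <- H -> W
  P6: L <- T -> E <- R -> W
  P7: L <- T -> E -> W
That exhausts the simple backdoor paths. Count: 7.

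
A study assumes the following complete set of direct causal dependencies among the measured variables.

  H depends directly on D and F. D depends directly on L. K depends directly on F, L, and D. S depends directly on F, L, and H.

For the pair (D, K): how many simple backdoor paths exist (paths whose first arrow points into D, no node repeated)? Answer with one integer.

A backdoor path from D to K is any simple undirected path whose first edge points into D (i.e. leaves D via a parent).
Parents of D: {L}.
Enumerating:
  P1: D <- L -> K
  P2: D <- L -> S <- F -> K
  P3: D <- L -> S <- H <- F -> K
That exhausts the simple backdoor paths. Count: 3.

3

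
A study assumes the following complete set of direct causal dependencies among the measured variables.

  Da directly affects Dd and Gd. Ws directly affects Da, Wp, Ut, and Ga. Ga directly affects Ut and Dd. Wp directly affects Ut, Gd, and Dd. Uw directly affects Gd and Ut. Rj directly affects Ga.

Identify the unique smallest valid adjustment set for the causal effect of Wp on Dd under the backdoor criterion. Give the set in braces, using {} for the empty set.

Variables eligible for adjustment (non-descendants of Wp, excluding Wp and Dd): {Da, Ga, Rj, Uw, Ws}.
Backdoor paths from Wp to Dd:
  P1: Wp <- Ws -> Ga -> Ut <- Uw -> Gd <- Da -> Dd
  P2: Wp <- Ws -> Ga -> Dd
  P3: Wp <- Ws -> Da -> Dd
  P4: Wp <- Ws -> Da -> Gd <- Uw -> Ut <- Ga -> Dd
  P5: Wp <- Ws -> Ut <- Ga -> Dd
  P6: Wp <- Ws -> Ut <- Uw -> Gd <- Da -> Dd
The empty set is not sufficient: P2 (Wp <- Ws -> Ga -> Dd) has no collider blocking it and no conditioned non-collider, so it is open.
Try {Ws}:
  P1: blocked at fork node Ws ∈ conditioning set.
  P2: blocked at fork node Ws ∈ conditioning set.
  P3: blocked at fork node Ws ∈ conditioning set.
  P4: blocked at fork node Ws ∈ conditioning set.
  P5: blocked at fork node Ws ∈ conditioning set.
  P6: blocked at fork node Ws ∈ conditioning set.
{Ws} contains no descendant of Wp and blocks every backdoor path.
No other singleton works — e.g. {Rj} leaves P2 open — so {Ws} is the unique smallest valid adjustment set.

{Ws}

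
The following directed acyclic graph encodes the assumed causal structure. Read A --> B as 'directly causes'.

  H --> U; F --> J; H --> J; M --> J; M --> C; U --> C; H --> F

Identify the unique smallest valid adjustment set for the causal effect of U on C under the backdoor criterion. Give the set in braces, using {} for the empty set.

{}

Variables eligible for adjustment (non-descendants of U, excluding U and C): {F, H, J, M}.
Backdoor paths from U to C:
  P1: U <- H -> F -> J <- M -> C
  P2: U <- H -> J <- M -> C
Each backdoor path contains an unconditioned collider, so every path is already blocked with the empty conditioning set:
  P1: blocked at collider J (neither it nor any descendant is in the conditioning set).
  P2: blocked at collider J (neither it nor any descendant is in the conditioning set).
The empty set is therefore the unique smallest valid set.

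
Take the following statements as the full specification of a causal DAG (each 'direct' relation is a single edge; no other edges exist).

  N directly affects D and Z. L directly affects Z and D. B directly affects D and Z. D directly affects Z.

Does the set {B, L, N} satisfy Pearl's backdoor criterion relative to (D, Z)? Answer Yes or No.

Yes

Backdoor paths from D to Z (paths whose first edge points into D):
  P1: D <- N -> Z
  P2: D <- B -> Z
  P3: D <- L -> Z
Condition 1 (no descendant of D in the set): holds — descendants of D are {Z}; none are in {B, L, N}.
Condition 2 (every backdoor path blocked by {B, L, N}):
  P1: blocked at fork node N ∈ conditioning set.
  P2: blocked at fork node B ∈ conditioning set.
  P3: blocked at fork node L ∈ conditioning set.
{B, L, N} satisfies the backdoor criterion.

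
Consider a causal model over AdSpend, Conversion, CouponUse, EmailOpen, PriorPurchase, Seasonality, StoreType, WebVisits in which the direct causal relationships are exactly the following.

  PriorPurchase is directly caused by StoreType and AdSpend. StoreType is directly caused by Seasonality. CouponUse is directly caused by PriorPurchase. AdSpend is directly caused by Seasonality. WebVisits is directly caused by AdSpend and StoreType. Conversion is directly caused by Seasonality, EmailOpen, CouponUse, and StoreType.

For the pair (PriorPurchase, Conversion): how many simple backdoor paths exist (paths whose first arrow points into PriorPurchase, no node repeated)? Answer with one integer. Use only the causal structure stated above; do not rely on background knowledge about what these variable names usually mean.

A backdoor path from PriorPurchase to Conversion is any simple undirected path whose first edge points into PriorPurchase (i.e. leaves PriorPurchase via a parent).
Parents of PriorPurchase: {AdSpend, StoreType}.
Enumerating:
  P1: PriorPurchase <- AdSpend <- Seasonality -> StoreType -> Conversion
  P2: PriorPurchase <- AdSpend <- Seasonality -> Conversion
  P3: PriorPurchase <- AdSpend -> WebVisits <- StoreType <- Seasonality -> Conversion
  P4: PriorPurchase <- AdSpend -> WebVisits <- StoreType -> Conversion
  P5: PriorPurchase <- StoreType <- Seasonality -> Conversion
  P6: PriorPurchase <- StoreType -> WebVisits <- AdSpend <- Seasonality -> Conversion
  P7: PriorPurchase <- StoreType -> Conversion
That exhausts the simple backdoor paths. Count: 7.

7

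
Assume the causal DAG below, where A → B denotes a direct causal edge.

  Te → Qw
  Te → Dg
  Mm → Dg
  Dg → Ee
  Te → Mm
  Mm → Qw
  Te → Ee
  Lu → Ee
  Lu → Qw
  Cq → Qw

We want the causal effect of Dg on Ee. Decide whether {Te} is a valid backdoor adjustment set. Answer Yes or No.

Backdoor paths from Dg to Ee (paths whose first edge points into Dg):
  P1: Dg <- Te -> Mm -> Qw <- Lu -> Ee
  P2: Dg <- Te -> Qw <- Lu -> Ee
  P3: Dg <- Te -> Ee
  P4: Dg <- Mm <- Te -> Qw <- Lu -> Ee
  P5: Dg <- Mm <- Te -> Ee
  P6: Dg <- Mm -> Qw <- Lu -> Ee
  P7: Dg <- Mm -> Qw <- Te -> Ee
Condition 1 (no descendant of Dg in the set): holds — descendants of Dg are {Ee}; none are in {Te}.
Condition 2 (every backdoor path blocked by {Te}):
  P1: blocked at fork node Te ∈ conditioning set.
  P2: blocked at fork node Te ∈ conditioning set.
  P3: blocked at fork node Te ∈ conditioning set.
  P4: blocked at fork node Te ∈ conditioning set.
  P5: blocked at fork node Te ∈ conditioning set.
  P6: blocked at collider Qw (neither it nor any descendant is in the conditioning set).
  P7: blocked at collider Qw (neither it nor any descendant is in the conditioning set).
{Te} satisfies the backdoor criterion.

Yes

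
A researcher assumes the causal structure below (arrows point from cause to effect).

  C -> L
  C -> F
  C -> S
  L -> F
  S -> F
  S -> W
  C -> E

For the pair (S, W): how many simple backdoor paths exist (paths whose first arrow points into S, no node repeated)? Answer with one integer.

A backdoor path from S to W is any simple undirected path whose first edge points into S (i.e. leaves S via a parent).
Parents of S: {C}.
No simple path from any parent of S reaches W without revisiting S, so there are no backdoor paths.

0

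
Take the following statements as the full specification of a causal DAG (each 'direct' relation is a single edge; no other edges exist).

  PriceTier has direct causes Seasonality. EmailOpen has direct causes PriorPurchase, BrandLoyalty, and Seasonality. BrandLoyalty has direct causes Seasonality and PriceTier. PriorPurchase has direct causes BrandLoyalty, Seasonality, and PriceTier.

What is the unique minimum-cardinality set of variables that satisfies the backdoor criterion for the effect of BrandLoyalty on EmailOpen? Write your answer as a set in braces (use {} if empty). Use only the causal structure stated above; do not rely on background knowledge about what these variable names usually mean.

Variables eligible for adjustment (non-descendants of BrandLoyalty, excluding BrandLoyalty and EmailOpen): {PriceTier, Seasonality}.
Backdoor paths from BrandLoyalty to EmailOpen:
  P1: BrandLoyalty <- Seasonality -> PriceTier -> PriorPurchase -> EmailOpen
  P2: BrandLoyalty <- Seasonality -> PriorPurchase -> EmailOpen
  P3: BrandLoyalty <- Seasonality -> EmailOpen
  P4: BrandLoyalty <- PriceTier <- Seasonality -> PriorPurchase -> EmailOpen
  P5: BrandLoyalty <- PriceTier <- Seasonality -> EmailOpen
  P6: BrandLoyalty <- PriceTier -> PriorPurchase <- Seasonality -> EmailOpen
  P7: BrandLoyalty <- PriceTier -> PriorPurchase -> EmailOpen
The empty set is not sufficient: P1 (BrandLoyalty <- Seasonality -> PriceTier -> PriorPurchase -> EmailOpen) has no collider blocking it and no conditioned non-collider, so it is open.
Try {PriceTier, Seasonality}:
  P1: blocked at fork node Seasonality ∈ conditioning set.
  P2: blocked at fork node Seasonality ∈ conditioning set.
  P3: blocked at fork node Seasonality ∈ conditioning set.
  P4: blocked at chain node PriceTier ∈ conditioning set.
  P5: blocked at chain node PriceTier ∈ conditioning set.
  P6: blocked at fork node PriceTier ∈ conditioning set.
  P7: blocked at fork node PriceTier ∈ conditioning set.
{PriceTier, Seasonality} contains no descendant of BrandLoyalty and blocks every backdoor path.
Every element of {PriceTier, Seasonality} is needed (dropping PriceTier leaves P7 open; dropping Seasonality leaves P2 open), so no proper subset is valid.
Among all size-2 subsets of the eligible variables, only {PriceTier, Seasonality} blocks every backdoor path, so it is the unique smallest valid adjustment set.

{PriceTier, Seasonality}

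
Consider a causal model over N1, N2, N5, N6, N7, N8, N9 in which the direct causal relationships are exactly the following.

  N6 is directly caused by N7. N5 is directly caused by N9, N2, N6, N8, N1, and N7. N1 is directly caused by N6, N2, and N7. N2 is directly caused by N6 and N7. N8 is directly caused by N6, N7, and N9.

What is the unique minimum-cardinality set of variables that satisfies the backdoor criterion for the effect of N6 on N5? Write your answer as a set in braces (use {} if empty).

{N7}

Variables eligible for adjustment (non-descendants of N6, excluding N6 and N5): {N7, N9}.
Backdoor paths from N6 to N5:
  P1: N6 <- N7 -> N2 -> N1 -> N5
  P2: N6 <- N7 -> N2 -> N5
  P3: N6 <- N7 -> N1 <- N2 -> N5
  P4: N6 <- N7 -> N1 -> N5
  P5: N6 <- N7 -> N8 <- N9 -> N5
  P6: N6 <- N7 -> N8 -> N5
  P7: N6 <- N7 -> N5
The empty set is not sufficient: P1 (N6 <- N7 -> N2 -> N1 -> N5) has no collider blocking it and no conditioned non-collider, so it is open.
Try {N7}:
  P1: blocked at fork node N7 ∈ conditioning set.
  P2: blocked at fork node N7 ∈ conditioning set.
  P3: blocked at fork node N7 ∈ conditioning set.
  P4: blocked at fork node N7 ∈ conditioning set.
  P5: blocked at fork node N7 ∈ conditioning set.
  P6: blocked at fork node N7 ∈ conditioning set.
  P7: blocked at fork node N7 ∈ conditioning set.
{N7} contains no descendant of N6 and blocks every backdoor path.
No other singleton works — e.g. {N9} leaves P1 open — so {N7} is the unique smallest valid adjustment set.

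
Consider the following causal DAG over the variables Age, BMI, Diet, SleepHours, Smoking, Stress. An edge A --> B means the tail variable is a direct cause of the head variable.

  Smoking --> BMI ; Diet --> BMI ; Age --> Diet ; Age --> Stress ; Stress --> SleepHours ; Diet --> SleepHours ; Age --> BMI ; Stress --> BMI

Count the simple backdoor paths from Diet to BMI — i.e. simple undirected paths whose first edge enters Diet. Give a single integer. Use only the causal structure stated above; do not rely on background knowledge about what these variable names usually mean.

A backdoor path from Diet to BMI is any simple undirected path whose first edge points into Diet (i.e. leaves Diet via a parent).
Parents of Diet: {Age}.
Enumerating:
  P1: Diet <- Age -> Stress -> BMI
  P2: Diet <- Age -> BMI
That exhausts the simple backdoor paths. Count: 2.

2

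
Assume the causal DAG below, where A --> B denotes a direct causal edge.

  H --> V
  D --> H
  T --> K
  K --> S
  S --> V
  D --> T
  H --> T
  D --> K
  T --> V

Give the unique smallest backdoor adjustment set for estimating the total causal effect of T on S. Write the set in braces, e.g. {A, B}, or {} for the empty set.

Variables eligible for adjustment (non-descendants of T, excluding T and S): {D, H}.
Backdoor paths from T to S:
  P1: T <- D -> H -> V <- S
  P2: T <- D -> K -> S
  P3: T <- H <- D -> K -> S
  P4: T <- H -> V <- S
The empty set is not sufficient: P2 (T <- D -> K -> S) has no collider blocking it and no conditioned non-collider, so it is open.
Try {D}:
  P1: blocked at fork node D ∈ conditioning set.
  P2: blocked at fork node D ∈ conditioning set.
  P3: blocked at fork node D ∈ conditioning set.
  P4: blocked at collider V (neither it nor any descendant is in the conditioning set).
{D} contains no descendant of T and blocks every backdoor path.
No other singleton works — e.g. {H} leaves P2 open — so {D} is the unique smallest valid adjustment set.

{D}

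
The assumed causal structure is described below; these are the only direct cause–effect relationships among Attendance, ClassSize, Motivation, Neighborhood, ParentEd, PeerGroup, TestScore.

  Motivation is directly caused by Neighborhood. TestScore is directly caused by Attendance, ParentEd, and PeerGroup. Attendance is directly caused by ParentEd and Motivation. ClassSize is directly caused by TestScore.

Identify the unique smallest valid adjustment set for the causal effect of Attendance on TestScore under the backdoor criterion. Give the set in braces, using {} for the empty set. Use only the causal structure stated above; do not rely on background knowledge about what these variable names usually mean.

{ParentEd}

Variables eligible for adjustment (non-descendants of Attendance, excluding Attendance and TestScore): {Motivation, Neighborhood, ParentEd, PeerGroup}.
Backdoor paths from Attendance to TestScore:
  P1: Attendance <- ParentEd -> TestScore
The empty set is not sufficient: P1 (Attendance <- ParentEd -> TestScore) has no collider blocking it and no conditioned non-collider, so it is open.
Try {ParentEd}:
  P1: blocked at fork node ParentEd ∈ conditioning set.
{ParentEd} contains no descendant of Attendance and blocks every backdoor path.
No other singleton works — e.g. {Neighborhood} leaves P1 open — so {ParentEd} is the unique smallest valid adjustment set.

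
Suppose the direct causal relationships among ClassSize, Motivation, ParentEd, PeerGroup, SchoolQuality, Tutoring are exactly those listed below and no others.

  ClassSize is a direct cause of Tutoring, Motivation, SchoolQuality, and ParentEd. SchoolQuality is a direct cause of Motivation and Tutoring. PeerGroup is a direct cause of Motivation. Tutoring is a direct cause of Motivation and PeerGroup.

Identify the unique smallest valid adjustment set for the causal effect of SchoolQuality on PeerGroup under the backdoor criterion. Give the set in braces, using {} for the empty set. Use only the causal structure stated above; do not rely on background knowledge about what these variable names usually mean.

Variables eligible for adjustment (non-descendants of SchoolQuality, excluding SchoolQuality and PeerGroup): {ClassSize, ParentEd}.
Backdoor paths from SchoolQuality to PeerGroup:
  P1: SchoolQuality <- ClassSize -> Tutoring -> PeerGroup
  P2: SchoolQuality <- ClassSize -> Tutoring -> Motivation <- PeerGroup
  P3: SchoolQuality <- ClassSize -> Motivation <- Tutoring -> PeerGroup
  P4: SchoolQuality <- ClassSize -> Motivation <- PeerGroup
The empty set is not sufficient: P1 (SchoolQuality <- ClassSize -> Tutoring -> PeerGroup) has no collider blocking it and no conditioned non-collider, so it is open.
Try {ClassSize}:
  P1: blocked at fork node ClassSize ∈ conditioning set.
  P2: blocked at fork node ClassSize ∈ conditioning set.
  P3: blocked at fork node ClassSize ∈ conditioning set.
  P4: blocked at fork node ClassSize ∈ conditioning set.
{ClassSize} contains no descendant of SchoolQuality and blocks every backdoor path.
No other singleton works — e.g. {ParentEd} leaves P1 open — so {ClassSize} is the unique smallest valid adjustment set.

{ClassSize}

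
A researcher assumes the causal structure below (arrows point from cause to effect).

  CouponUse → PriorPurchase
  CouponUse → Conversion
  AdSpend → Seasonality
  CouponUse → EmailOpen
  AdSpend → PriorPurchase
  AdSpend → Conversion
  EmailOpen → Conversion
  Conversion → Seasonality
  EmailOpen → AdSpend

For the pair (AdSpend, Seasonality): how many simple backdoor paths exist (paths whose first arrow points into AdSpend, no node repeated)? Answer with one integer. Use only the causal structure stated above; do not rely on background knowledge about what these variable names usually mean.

A backdoor path from AdSpend to Seasonality is any simple undirected path whose first edge points into AdSpend (i.e. leaves AdSpend via a parent).
Parents of AdSpend: {EmailOpen}.
Enumerating:
  P1: AdSpend <- EmailOpen <- CouponUse -> Conversion -> Seasonality
  P2: AdSpend <- EmailOpen -> Conversion -> Seasonality
That exhausts the simple backdoor paths. Count: 2.

2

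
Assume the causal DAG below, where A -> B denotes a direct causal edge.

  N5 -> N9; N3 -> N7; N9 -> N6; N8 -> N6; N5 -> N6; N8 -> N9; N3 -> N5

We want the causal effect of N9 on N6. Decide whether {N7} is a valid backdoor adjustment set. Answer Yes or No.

No

Backdoor paths from N9 to N6 (paths whose first edge points into N9):
  P1: N9 <- N8 -> N6
  P2: N9 <- N5 -> N6
Condition 1 (no descendant of N9 in the set): holds — descendants of N9 are {N6}; none are in {N7}.
Condition 2 (every backdoor path blocked by {N7}):
  P1: open — no interior node is in the conditioning set.
  P2: open — no interior node is in the conditioning set.
{N7} does not satisfy the backdoor criterion.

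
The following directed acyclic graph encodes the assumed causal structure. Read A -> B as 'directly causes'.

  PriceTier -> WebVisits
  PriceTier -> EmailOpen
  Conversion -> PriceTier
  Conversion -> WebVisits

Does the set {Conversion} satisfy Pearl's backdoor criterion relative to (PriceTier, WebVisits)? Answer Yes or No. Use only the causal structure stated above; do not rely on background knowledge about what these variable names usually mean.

Backdoor paths from PriceTier to WebVisits (paths whose first edge points into PriceTier):
  P1: PriceTier <- Conversion -> WebVisits
Condition 1 (no descendant of PriceTier in the set): holds — descendants of PriceTier are {EmailOpen, WebVisits}; none are in {Conversion}.
Condition 2 (every backdoor path blocked by {Conversion}):
  P1: blocked at fork node Conversion ∈ conditioning set.
{Conversion} satisfies the backdoor criterion.

Yes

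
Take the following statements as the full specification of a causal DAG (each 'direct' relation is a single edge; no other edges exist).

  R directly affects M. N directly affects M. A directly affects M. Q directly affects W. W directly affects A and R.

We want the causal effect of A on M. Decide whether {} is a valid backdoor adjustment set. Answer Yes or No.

Backdoor paths from A to M (paths whose first edge points into A):
  P1: A <- W -> R -> M
Condition 1 (no descendant of A in the set): holds — descendants of A are {M}; none are in {}.
Condition 2 (every backdoor path blocked by {}):
  P1: open — no interior node is in the conditioning set.
{} does not satisfy the backdoor criterion.

No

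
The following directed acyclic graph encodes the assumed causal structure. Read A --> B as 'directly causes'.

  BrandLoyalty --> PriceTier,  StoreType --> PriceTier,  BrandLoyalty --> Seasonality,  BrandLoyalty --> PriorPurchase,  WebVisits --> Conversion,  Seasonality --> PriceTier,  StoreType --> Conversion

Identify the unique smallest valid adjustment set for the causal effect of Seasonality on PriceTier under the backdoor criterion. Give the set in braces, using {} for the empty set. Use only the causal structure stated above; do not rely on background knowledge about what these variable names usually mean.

Variables eligible for adjustment (non-descendants of Seasonality, excluding Seasonality and PriceTier): {BrandLoyalty, Conversion, PriorPurchase, StoreType, WebVisits}.
Backdoor paths from Seasonality to PriceTier:
  P1: Seasonality <- BrandLoyalty -> PriceTier
The empty set is not sufficient: P1 (Seasonality <- BrandLoyalty -> PriceTier) has no collider blocking it and no conditioned non-collider, so it is open.
Try {BrandLoyalty}:
  P1: blocked at fork node BrandLoyalty ∈ conditioning set.
{BrandLoyalty} contains no descendant of Seasonality and blocks every backdoor path.
No other singleton works — e.g. {StoreType} leaves P1 open — so {BrandLoyalty} is the unique smallest valid adjustment set.

{BrandLoyalty}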